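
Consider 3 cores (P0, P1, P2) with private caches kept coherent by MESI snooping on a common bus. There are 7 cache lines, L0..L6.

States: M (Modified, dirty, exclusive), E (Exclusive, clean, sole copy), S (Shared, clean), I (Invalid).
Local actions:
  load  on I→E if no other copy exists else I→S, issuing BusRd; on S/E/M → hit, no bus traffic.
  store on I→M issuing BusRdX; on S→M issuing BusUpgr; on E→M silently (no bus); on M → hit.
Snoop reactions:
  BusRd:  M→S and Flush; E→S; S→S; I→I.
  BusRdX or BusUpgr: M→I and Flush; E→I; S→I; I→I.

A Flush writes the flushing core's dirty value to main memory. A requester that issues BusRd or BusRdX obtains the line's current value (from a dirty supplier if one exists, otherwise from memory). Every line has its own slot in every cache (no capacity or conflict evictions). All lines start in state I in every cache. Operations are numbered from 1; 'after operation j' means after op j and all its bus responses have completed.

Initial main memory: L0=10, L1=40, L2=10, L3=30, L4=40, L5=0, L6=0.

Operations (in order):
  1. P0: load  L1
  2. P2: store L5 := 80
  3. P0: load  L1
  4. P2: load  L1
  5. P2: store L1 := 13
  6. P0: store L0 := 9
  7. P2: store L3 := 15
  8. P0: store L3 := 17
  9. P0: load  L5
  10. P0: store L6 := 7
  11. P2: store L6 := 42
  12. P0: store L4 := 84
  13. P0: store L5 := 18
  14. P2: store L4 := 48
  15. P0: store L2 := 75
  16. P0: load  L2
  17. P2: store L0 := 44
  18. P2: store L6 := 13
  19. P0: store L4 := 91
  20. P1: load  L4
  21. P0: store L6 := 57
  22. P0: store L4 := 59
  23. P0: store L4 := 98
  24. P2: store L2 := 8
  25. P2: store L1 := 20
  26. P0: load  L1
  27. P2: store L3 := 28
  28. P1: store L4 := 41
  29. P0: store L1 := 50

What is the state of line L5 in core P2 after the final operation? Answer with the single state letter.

[1] P0: load  L1 | P0:E(40), P1:I, P2:I | bus: BusRd
[2] P2: store L5 := 80 | P0:I, P1:I, P2:M(80) | bus: BusRdX
[3] P0: load  L1 | P0:E(40), P1:I, P2:I | bus: none
[4] P2: load  L1 | P0:S(40), P1:I, P2:S(40) | bus: BusRd
[5] P2: store L1 := 13 | P0:I, P1:I, P2:M(13) | bus: BusUpgr
[6] P0: store L0 := 9 | P0:M(9), P1:I, P2:I | bus: BusRdX
[7] P2: store L3 := 15 | P0:I, P1:I, P2:M(15) | bus: BusRdX
[8] P0: store L3 := 17 | P0:M(17), P1:I, P2:I | bus: BusRdX,Flush
[9] P0: load  L5 | P0:S(80), P1:I, P2:S(80) | bus: BusRd,Flush
[10] P0: store L6 := 7 | P0:M(7), P1:I, P2:I | bus: BusRdX
[11] P2: store L6 := 42 | P0:I, P1:I, P2:M(42) | bus: BusRdX,Flush
[12] P0: store L4 := 84 | P0:M(84), P1:I, P2:I | bus: BusRdX
[13] P0: store L5 := 18 | P0:M(18), P1:I, P2:I | bus: BusUpgr
[14] P2: store L4 := 48 | P0:I, P1:I, P2:M(48) | bus: BusRdX,Flush
[15] P0: store L2 := 75 | P0:M(75), P1:I, P2:I | bus: BusRdX
[16] P0: load  L2 | P0:M(75), P1:I, P2:I | bus: none
[17] P2: store L0 := 44 | P0:I, P1:I, P2:M(44) | bus: BusRdX,Flush
[18] P2: store L6 := 13 | P0:I, P1:I, P2:M(13) | bus: none
[19] P0: store L4 := 91 | P0:M(91), P1:I, P2:I | bus: BusRdX,Flush
[20] P1: load  L4 | P0:S(91), P1:S(91), P2:I | bus: BusRd,Flush
[21] P0: store L6 := 57 | P0:M(57), P1:I, P2:I | bus: BusRdX,Flush
[22] P0: store L4 := 59 | P0:M(59), P1:I, P2:I | bus: BusUpgr
[23] P0: store L4 := 98 | P0:M(98), P1:I, P2:I | bus: none
[24] P2: store L2 := 8 | P0:I, P1:I, P2:M(8) | bus: BusRdX,Flush
[25] P2: store L1 := 20 | P0:I, P1:I, P2:M(20) | bus: none
[26] P0: load  L1 | P0:S(20), P1:I, P2:S(20) | bus: BusRd,Flush
[27] P2: store L3 := 28 | P0:I, P1:I, P2:M(28) | bus: BusRdX,Flush
[28] P1: store L4 := 41 | P0:I, P1:M(41), P2:I | bus: BusRdX,Flush
[29] P0: store L1 := 50 | P0:M(50), P1:I, P2:I | bus: BusUpgr

state = I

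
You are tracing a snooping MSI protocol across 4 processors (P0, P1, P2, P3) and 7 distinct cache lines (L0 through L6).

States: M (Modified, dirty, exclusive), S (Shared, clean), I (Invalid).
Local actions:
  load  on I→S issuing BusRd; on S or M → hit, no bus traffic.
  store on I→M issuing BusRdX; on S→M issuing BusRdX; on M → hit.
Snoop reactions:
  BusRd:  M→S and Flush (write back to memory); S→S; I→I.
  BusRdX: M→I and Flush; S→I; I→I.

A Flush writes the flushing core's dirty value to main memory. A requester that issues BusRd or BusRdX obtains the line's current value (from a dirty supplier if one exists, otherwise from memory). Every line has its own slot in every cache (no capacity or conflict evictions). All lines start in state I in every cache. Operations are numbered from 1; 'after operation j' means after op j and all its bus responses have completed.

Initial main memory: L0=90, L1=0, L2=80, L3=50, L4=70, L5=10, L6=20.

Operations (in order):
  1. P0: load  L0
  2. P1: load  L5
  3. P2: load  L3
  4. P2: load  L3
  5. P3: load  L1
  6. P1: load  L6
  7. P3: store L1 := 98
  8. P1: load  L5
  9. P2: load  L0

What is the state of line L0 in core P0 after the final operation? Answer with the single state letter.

1. P0: load  L0  bus=[BusRd]  L0: P0=S P1=I P2=I P3=I  mem[L0]=90
2. P1: load  L5  bus=[BusRd]  L5: P0=I P1=S P2=I P3=I  mem[L5]=10
3. P2: load  L3  bus=[BusRd]  L3: P0=I P1=I P2=S P3=I  mem[L3]=50
4. P2: load  L3  bus=[-]  L3: P0=I P1=I P2=S P3=I  mem[L3]=50
5. P3: load  L1  bus=[BusRd]  L1: P0=I P1=I P2=I P3=S  mem[L1]=0
6. P1: load  L6  bus=[BusRd]  L6: P0=I P1=S P2=I P3=I  mem[L6]=20
7. P3: store L1 := 98  bus=[BusRdX]  L1: P0=I P1=I P2=I P3=M  mem[L1]=0
8. P1: load  L5  bus=[-]  L5: P0=I P1=S P2=I P3=I  mem[L5]=10
9. P2: load  L0  bus=[BusRd]  L0: P0=S P1=I P2=S P3=I  mem[L0]=90

state = S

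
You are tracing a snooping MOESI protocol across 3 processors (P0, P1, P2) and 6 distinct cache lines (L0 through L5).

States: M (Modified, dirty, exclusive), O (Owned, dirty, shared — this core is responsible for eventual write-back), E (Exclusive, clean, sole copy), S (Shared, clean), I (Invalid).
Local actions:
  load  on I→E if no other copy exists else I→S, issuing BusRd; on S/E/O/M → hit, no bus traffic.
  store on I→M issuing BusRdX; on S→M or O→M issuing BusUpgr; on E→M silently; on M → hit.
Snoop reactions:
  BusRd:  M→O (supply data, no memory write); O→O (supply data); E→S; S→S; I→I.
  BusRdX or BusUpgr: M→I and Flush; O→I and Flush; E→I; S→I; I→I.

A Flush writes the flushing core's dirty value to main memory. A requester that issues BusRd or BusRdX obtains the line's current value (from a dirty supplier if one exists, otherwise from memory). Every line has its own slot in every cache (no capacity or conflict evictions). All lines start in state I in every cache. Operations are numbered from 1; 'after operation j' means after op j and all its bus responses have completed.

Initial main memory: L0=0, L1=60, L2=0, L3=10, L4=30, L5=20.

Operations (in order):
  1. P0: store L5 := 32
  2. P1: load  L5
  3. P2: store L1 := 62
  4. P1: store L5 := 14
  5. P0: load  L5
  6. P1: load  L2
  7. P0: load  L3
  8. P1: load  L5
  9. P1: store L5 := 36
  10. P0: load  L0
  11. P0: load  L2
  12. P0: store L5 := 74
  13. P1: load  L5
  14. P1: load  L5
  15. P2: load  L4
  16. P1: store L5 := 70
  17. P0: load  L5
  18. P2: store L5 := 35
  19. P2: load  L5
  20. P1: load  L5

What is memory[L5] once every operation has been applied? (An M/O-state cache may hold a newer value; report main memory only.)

1. P0: store L5 := 32  bus=[BusRdX]  L5: P0=M P1=I P2=I  mem[L5]=20
2. P1: load  L5  bus=[BusRd]  L5: P0=O P1=S P2=I  mem[L5]=20
3. P2: store L1 := 62  bus=[BusRdX]  L1: P0=I P1=I P2=M  mem[L1]=60
4. P1: store L5 := 14  bus=[BusUpgr,Flush]  L5: P0=I P1=M P2=I  mem[L5]=32
5. P0: load  L5  bus=[BusRd]  L5: P0=S P1=O P2=I  mem[L5]=32
6. P1: load  L2  bus=[BusRd]  L2: P0=I P1=E P2=I  mem[L2]=0
7. P0: load  L3  bus=[BusRd]  L3: P0=E P1=I P2=I  mem[L3]=10
8. P1: load  L5  bus=[-]  L5: P0=S P1=O P2=I  mem[L5]=32
9. P1: store L5 := 36  bus=[BusUpgr]  L5: P0=I P1=M P2=I  mem[L5]=32
10. P0: load  L0  bus=[BusRd]  L0: P0=E P1=I P2=I  mem[L0]=0
11. P0: load  L2  bus=[BusRd]  L2: P0=S P1=S P2=I  mem[L2]=0
12. P0: store L5 := 74  bus=[BusRdX,Flush]  L5: P0=M P1=I P2=I  mem[L5]=36
13. P1: load  L5  bus=[BusRd]  L5: P0=O P1=S P2=I  mem[L5]=36
14. P1: load  L5  bus=[-]  L5: P0=O P1=S P2=I  mem[L5]=36
15. P2: load  L4  bus=[BusRd]  L4: P0=I P1=I P2=E  mem[L4]=30
16. P1: store L5 := 70  bus=[BusUpgr,Flush]  L5: P0=I P1=M P2=I  mem[L5]=74
17. P0: load  L5  bus=[BusRd]  L5: P0=S P1=O P2=I  mem[L5]=74
18. P2: store L5 := 35  bus=[BusRdX,Flush]  L5: P0=I P1=I P2=M  mem[L5]=70
19. P2: load  L5  bus=[-]  L5: P0=I P1=I P2=M  mem[L5]=70
20. P1: load  L5  bus=[BusRd]  L5: P0=I P1=S P2=O  mem[L5]=70

memory[L5] = 70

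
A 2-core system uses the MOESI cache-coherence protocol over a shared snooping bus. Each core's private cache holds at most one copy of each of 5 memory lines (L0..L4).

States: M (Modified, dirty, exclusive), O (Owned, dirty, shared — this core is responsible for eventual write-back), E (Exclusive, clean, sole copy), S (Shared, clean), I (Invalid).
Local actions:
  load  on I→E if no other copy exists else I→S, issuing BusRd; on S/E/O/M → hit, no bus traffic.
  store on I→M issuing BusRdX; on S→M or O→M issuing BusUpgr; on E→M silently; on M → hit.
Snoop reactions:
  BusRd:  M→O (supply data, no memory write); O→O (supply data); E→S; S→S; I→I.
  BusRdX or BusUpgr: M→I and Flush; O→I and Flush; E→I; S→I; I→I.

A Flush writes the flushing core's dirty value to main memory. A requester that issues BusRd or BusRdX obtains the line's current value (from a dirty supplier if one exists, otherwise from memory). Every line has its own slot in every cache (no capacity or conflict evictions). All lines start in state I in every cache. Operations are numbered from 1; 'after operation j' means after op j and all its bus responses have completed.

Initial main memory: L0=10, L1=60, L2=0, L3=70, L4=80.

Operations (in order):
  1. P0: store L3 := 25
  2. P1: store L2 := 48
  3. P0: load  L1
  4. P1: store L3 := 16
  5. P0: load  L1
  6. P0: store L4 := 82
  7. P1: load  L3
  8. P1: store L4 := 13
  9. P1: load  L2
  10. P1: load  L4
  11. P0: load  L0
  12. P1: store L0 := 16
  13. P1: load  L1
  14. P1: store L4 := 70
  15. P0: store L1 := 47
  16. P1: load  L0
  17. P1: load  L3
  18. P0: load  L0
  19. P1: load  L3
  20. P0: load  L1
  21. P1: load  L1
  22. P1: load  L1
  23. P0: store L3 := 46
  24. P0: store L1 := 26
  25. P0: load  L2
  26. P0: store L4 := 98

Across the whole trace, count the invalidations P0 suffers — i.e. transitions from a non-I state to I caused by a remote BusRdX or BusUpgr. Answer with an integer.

invalidations = 3

1. P0: store L3 := 25  bus=[BusRdX]  L3: P0=M P1=I  mem[L3]=70
2. P1: store L2 := 48  bus=[BusRdX]  L2: P0=I P1=M  mem[L2]=0
3. P0: load  L1  bus=[BusRd]  L1: P0=E P1=I  mem[L1]=60
4. P1: store L3 := 16  bus=[BusRdX,Flush]  L3: P0=I P1=M  mem[L3]=25
5. P0: load  L1  bus=[-]  L1: P0=E P1=I  mem[L1]=60
6. P0: store L4 := 82  bus=[BusRdX]  L4: P0=M P1=I  mem[L4]=80
7. P1: load  L3  bus=[-]  L3: P0=I P1=M  mem[L3]=25
8. P1: store L4 := 13  bus=[BusRdX,Flush]  L4: P0=I P1=M  mem[L4]=82
9. P1: load  L2  bus=[-]  L2: P0=I P1=M  mem[L2]=0
10. P1: load  L4  bus=[-]  L4: P0=I P1=M  mem[L4]=82
11. P0: load  L0  bus=[BusRd]  L0: P0=E P1=I  mem[L0]=10
12. P1: store L0 := 16  bus=[BusRdX]  L0: P0=I P1=M  mem[L0]=10
13. P1: load  L1  bus=[BusRd]  L1: P0=S P1=S  mem[L1]=60
14. P1: store L4 := 70  bus=[-]  L4: P0=I P1=M  mem[L4]=82
15. P0: store L1 := 47  bus=[BusUpgr]  L1: P0=M P1=I  mem[L1]=60
16. P1: load  L0  bus=[-]  L0: P0=I P1=M  mem[L0]=10
17. P1: load  L3  bus=[-]  L3: P0=I P1=M  mem[L3]=25
18. P0: load  L0  bus=[BusRd]  L0: P0=S P1=O  mem[L0]=10
19. P1: load  L3  bus=[-]  L3: P0=I P1=M  mem[L3]=25
20. P0: load  L1  bus=[-]  L1: P0=M P1=I  mem[L1]=60
21. P1: load  L1  bus=[BusRd]  L1: P0=O P1=S  mem[L1]=60
22. P1: load  L1  bus=[-]  L1: P0=O P1=S  mem[L1]=60
23. P0: store L3 := 46  bus=[BusRdX,Flush]  L3: P0=M P1=I  mem[L3]=16
24. P0: store L1 := 26  bus=[BusUpgr]  L1: P0=M P1=I  mem[L1]=60
25. P0: load  L2  bus=[BusRd]  L2: P0=S P1=O  mem[L2]=0
26. P0: store L4 := 98  bus=[BusRdX,Flush]  L4: P0=M P1=I  mem[L4]=70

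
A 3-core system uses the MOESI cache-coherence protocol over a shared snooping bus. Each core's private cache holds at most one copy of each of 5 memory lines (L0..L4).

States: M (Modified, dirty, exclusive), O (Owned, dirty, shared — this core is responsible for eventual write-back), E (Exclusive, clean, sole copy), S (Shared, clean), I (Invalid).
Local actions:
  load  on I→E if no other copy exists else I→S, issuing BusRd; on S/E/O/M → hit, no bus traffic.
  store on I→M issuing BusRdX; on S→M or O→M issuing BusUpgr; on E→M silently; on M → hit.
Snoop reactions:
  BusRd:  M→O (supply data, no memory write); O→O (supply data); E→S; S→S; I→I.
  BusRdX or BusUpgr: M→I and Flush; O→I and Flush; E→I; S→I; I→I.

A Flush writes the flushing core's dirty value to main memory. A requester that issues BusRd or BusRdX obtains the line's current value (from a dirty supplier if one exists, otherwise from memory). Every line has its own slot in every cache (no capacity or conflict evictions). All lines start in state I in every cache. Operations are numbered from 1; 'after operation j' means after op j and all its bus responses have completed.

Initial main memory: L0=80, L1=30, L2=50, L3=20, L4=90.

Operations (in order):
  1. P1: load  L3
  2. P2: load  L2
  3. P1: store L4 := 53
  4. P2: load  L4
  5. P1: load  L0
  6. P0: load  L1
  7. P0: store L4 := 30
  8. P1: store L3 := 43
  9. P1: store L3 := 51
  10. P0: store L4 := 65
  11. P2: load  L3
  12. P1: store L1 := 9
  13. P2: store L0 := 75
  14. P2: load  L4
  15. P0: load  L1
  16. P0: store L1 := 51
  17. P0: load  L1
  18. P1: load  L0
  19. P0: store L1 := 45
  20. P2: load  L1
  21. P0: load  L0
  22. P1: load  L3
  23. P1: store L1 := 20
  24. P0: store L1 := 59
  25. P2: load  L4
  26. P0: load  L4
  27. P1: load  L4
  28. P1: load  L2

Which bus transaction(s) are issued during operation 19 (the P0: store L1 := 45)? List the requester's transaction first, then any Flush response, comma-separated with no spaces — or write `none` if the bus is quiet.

bus = none

  op1 P1: load  L3 → I/E/I on L3; bus BusRd; mem=20
  op2 P2: load  L2 → I/I/E on L2; bus BusRd; mem=50
  op3 P1: store L4 := 53 → I/M/I on L4; bus BusRdX; mem=90
  op4 P2: load  L4 → I/O/S on L4; bus BusRd; mem=90
  op5 P1: load  L0 → I/E/I on L0; bus BusRd; mem=80
  op6 P0: load  L1 → E/I/I on L1; bus BusRd; mem=30
  op7 P0: store L4 := 30 → M/I/I on L4; bus BusRdX Flush; mem=53
  op8 P1: store L3 := 43 → I/M/I on L3; bus (none); mem=20
  op9 P1: store L3 := 51 → I/M/I on L3; bus (none); mem=20
  op10 P0: store L4 := 65 → M/I/I on L4; bus (none); mem=53
  op11 P2: load  L3 → I/O/S on L3; bus BusRd; mem=20
  op12 P1: store L1 := 9 → I/M/I on L1; bus BusRdX; mem=30
  op13 P2: store L0 := 75 → I/I/M on L0; bus BusRdX; mem=80
  op14 P2: load  L4 → O/I/S on L4; bus BusRd; mem=53
  op15 P0: load  L1 → S/O/I on L1; bus BusRd; mem=30
  op16 P0: store L1 := 51 → M/I/I on L1; bus BusUpgr Flush; mem=9
  op17 P0: load  L1 → M/I/I on L1; bus (none); mem=9
  op18 P1: load  L0 → I/S/O on L0; bus BusRd; mem=80
  op19 P0: store L1 := 45 → M/I/I on L1; bus (none); mem=9
  op20 P2: load  L1 → O/I/S on L1; bus BusRd; mem=9
  op21 P0: load  L0 → S/S/O on L0; bus BusRd; mem=80
  op22 P1: load  L3 → I/O/S on L3; bus (none); mem=20
  op23 P1: store L1 := 20 → I/M/I on L1; bus BusRdX Flush; mem=45
  op24 P0: store L1 := 59 → M/I/I on L1; bus BusRdX Flush; mem=20
  op25 P2: load  L4 → O/I/S on L4; bus (none); mem=53
  op26 P0: load  L4 → O/I/S on L4; bus (none); mem=53
  op27 P1: load  L4 → O/S/S on L4; bus BusRd; mem=53
  op28 P1: load  L2 → I/S/S on L2; bus BusRd; mem=50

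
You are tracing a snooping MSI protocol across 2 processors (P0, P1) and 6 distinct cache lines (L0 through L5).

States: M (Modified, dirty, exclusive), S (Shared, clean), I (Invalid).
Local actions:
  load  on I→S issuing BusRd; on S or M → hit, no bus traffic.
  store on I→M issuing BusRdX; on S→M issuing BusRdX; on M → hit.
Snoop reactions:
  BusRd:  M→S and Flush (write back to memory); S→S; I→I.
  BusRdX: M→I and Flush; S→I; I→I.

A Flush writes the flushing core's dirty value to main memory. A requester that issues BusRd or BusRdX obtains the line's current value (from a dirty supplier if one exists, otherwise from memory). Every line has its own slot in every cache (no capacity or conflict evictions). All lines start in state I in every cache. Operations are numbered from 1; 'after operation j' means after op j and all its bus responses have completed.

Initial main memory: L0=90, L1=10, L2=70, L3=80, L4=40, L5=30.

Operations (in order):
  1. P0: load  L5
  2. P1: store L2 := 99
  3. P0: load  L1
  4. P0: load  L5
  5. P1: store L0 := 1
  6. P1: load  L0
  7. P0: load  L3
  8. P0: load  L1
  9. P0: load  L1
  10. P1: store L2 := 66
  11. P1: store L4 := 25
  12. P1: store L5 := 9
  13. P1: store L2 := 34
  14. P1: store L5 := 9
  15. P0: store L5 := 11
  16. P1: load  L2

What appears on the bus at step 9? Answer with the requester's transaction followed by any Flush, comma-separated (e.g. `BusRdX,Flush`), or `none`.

bus = none

1. P0: load  L5  bus=[BusRd]  L5: P0=S P1=I  mem[L5]=30
2. P1: store L2 := 99  bus=[BusRdX]  L2: P0=I P1=M  mem[L2]=70
3. P0: load  L1  bus=[BusRd]  L1: P0=S P1=I  mem[L1]=10
4. P0: load  L5  bus=[-]  L5: P0=S P1=I  mem[L5]=30
5. P1: store L0 := 1  bus=[BusRdX]  L0: P0=I P1=M  mem[L0]=90
6. P1: load  L0  bus=[-]  L0: P0=I P1=M  mem[L0]=90
7. P0: load  L3  bus=[BusRd]  L3: P0=S P1=I  mem[L3]=80
8. P0: load  L1  bus=[-]  L1: P0=S P1=I  mem[L1]=10
9. P0: load  L1  bus=[-]  L1: P0=S P1=I  mem[L1]=10
10. P1: store L2 := 66  bus=[-]  L2: P0=I P1=M  mem[L2]=70
11. P1: store L4 := 25  bus=[BusRdX]  L4: P0=I P1=M  mem[L4]=40
12. P1: store L5 := 9  bus=[BusRdX]  L5: P0=I P1=M  mem[L5]=30
13. P1: store L2 := 34  bus=[-]  L2: P0=I P1=M  mem[L2]=70
14. P1: store L5 := 9  bus=[-]  L5: P0=I P1=M  mem[L5]=30
15. P0: store L5 := 11  bus=[BusRdX,Flush]  L5: P0=M P1=I  mem[L5]=9
16. P1: load  L2  bus=[-]  L2: P0=I P1=M  mem[L2]=70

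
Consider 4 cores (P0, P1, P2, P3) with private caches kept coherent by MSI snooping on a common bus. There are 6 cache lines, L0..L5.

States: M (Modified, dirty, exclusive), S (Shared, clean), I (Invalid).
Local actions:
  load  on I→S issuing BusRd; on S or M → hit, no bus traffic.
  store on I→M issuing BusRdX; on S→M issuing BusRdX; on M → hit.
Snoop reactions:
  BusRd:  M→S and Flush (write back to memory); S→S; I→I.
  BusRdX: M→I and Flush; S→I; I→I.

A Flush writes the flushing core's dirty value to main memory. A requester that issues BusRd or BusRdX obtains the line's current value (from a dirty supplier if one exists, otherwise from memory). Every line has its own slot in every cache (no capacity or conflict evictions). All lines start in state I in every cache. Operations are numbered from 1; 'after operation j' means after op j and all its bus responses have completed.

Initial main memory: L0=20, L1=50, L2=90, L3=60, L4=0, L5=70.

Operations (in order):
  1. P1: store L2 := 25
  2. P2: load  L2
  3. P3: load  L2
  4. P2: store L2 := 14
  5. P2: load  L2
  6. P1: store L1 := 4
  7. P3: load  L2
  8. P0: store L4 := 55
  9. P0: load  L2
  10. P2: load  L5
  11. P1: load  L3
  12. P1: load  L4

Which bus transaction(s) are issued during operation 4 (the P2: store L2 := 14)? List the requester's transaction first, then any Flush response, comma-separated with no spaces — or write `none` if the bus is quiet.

[1] P1: store L2 := 25 | P0:I, P1:M(25), P2:I, P3:I | bus: BusRdX
[2] P2: load  L2 | P0:I, P1:S(25), P2:S(25), P3:I | bus: BusRd,Flush
[3] P3: load  L2 | P0:I, P1:S(25), P2:S(25), P3:S(25) | bus: BusRd
[4] P2: store L2 := 14 | P0:I, P1:I, P2:M(14), P3:I | bus: BusRdX
[5] P2: load  L2 | P0:I, P1:I, P2:M(14), P3:I | bus: none
[6] P1: store L1 := 4 | P0:I, P1:M(4), P2:I, P3:I | bus: BusRdX
[7] P3: load  L2 | P0:I, P1:I, P2:S(14), P3:S(14) | bus: BusRd,Flush
[8] P0: store L4 := 55 | P0:M(55), P1:I, P2:I, P3:I | bus: BusRdX
[9] P0: load  L2 | P0:S(14), P1:I, P2:S(14), P3:S(14) | bus: BusRd
[10] P2: load  L5 | P0:I, P1:I, P2:S(70), P3:I | bus: BusRd
[11] P1: load  L3 | P0:I, P1:S(60), P2:I, P3:I | bus: BusRd
[12] P1: load  L4 | P0:S(55), P1:S(55), P2:I, P3:I | bus: BusRd,Flush

bus = BusRdX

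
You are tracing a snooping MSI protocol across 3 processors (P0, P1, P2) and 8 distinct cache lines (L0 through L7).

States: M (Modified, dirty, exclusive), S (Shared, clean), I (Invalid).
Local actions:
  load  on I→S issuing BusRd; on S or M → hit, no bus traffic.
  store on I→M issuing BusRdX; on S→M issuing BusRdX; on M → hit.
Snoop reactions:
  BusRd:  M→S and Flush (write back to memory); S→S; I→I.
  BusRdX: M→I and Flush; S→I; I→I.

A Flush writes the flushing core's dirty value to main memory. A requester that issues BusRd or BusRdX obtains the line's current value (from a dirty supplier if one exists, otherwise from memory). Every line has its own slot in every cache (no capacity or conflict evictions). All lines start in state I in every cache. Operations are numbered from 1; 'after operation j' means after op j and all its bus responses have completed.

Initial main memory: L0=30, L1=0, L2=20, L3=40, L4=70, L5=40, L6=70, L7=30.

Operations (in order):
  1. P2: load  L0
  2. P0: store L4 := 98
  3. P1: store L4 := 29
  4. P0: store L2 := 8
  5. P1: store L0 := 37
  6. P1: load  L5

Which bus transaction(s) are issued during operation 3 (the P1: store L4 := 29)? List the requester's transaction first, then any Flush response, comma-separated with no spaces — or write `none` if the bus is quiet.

step 1: P2: load  L0  ⟶  IIS  (L0)  txn=BusRd  M[L0]=30
step 2: P0: store L4 := 98  ⟶  MII  (L4)  txn=BusRdX  M[L4]=70
step 3: P1: store L4 := 29  ⟶  IMI  (L4)  txn=BusRdX+Flush  M[L4]=98
step 4: P0: store L2 := 8  ⟶  MII  (L2)  txn=BusRdX  M[L2]=20
step 5: P1: store L0 := 37  ⟶  IMI  (L0)  txn=BusRdX  M[L0]=30
step 6: P1: load  L5  ⟶  ISI  (L5)  txn=BusRd  M[L5]=40

bus = BusRdX,Flush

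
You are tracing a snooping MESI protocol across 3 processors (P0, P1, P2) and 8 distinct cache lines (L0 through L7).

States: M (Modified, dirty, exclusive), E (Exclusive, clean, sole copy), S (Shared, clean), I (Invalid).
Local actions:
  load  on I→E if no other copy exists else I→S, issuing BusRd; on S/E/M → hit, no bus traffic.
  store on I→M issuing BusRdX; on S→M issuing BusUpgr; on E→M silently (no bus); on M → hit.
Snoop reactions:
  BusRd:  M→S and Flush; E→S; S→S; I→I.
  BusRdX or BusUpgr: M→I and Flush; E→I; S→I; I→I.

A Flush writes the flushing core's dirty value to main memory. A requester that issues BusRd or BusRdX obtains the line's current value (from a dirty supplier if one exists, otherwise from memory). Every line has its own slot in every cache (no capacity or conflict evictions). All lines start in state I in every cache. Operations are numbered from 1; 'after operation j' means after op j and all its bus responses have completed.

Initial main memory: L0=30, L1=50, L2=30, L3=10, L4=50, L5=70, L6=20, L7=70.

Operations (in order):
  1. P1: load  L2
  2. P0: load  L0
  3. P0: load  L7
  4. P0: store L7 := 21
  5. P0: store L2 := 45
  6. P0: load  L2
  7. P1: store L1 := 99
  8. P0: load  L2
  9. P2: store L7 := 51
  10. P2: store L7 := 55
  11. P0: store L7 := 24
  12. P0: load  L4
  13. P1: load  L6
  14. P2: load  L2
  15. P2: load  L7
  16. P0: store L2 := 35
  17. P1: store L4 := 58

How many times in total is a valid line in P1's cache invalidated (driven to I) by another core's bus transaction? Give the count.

invalidations = 1

[1] P1: load  L2 | P0:I, P1:E(30), P2:I | bus: BusRd
[2] P0: load  L0 | P0:E(30), P1:I, P2:I | bus: BusRd
[3] P0: load  L7 | P0:E(70), P1:I, P2:I | bus: BusRd
[4] P0: store L7 := 21 | P0:M(21), P1:I, P2:I | bus: none
[5] P0: store L2 := 45 | P0:M(45), P1:I, P2:I | bus: BusRdX
[6] P0: load  L2 | P0:M(45), P1:I, P2:I | bus: none
[7] P1: store L1 := 99 | P0:I, P1:M(99), P2:I | bus: BusRdX
[8] P0: load  L2 | P0:M(45), P1:I, P2:I | bus: none
[9] P2: store L7 := 51 | P0:I, P1:I, P2:M(51) | bus: BusRdX,Flush
[10] P2: store L7 := 55 | P0:I, P1:I, P2:M(55) | bus: none
[11] P0: store L7 := 24 | P0:M(24), P1:I, P2:I | bus: BusRdX,Flush
[12] P0: load  L4 | P0:E(50), P1:I, P2:I | bus: BusRd
[13] P1: load  L6 | P0:I, P1:E(20), P2:I | bus: BusRd
[14] P2: load  L2 | P0:S(45), P1:I, P2:S(45) | bus: BusRd,Flush
[15] P2: load  L7 | P0:S(24), P1:I, P2:S(24) | bus: BusRd,Flush
[16] P0: store L2 := 35 | P0:M(35), P1:I, P2:I | bus: BusUpgr
[17] P1: store L4 := 58 | P0:I, P1:M(58), P2:I | bus: BusRdX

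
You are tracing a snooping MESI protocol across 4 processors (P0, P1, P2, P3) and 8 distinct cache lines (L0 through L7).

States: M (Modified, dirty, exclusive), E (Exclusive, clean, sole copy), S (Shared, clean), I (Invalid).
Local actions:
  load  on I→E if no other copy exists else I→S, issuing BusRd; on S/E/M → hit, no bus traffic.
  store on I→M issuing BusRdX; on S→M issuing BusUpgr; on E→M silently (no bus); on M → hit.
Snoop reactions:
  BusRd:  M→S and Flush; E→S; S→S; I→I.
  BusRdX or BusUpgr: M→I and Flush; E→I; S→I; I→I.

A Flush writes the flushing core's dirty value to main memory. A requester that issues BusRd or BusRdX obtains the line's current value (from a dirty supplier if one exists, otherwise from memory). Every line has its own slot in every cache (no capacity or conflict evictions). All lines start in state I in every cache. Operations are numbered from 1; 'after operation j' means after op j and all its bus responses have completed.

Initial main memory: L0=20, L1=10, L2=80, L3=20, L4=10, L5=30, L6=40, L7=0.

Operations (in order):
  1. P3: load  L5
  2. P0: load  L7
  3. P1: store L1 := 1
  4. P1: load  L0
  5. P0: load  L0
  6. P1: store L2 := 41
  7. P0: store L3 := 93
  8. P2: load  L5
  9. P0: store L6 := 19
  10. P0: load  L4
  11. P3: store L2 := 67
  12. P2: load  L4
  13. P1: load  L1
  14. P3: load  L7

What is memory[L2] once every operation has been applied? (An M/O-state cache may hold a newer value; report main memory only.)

step 1: P3: load  L5  ⟶  IIIE  (L5)  txn=BusRd  M[L5]=30
step 2: P0: load  L7  ⟶  EIII  (L7)  txn=BusRd  M[L7]=0
step 3: P1: store L1 := 1  ⟶  IMII  (L1)  txn=BusRdX  M[L1]=10
step 4: P1: load  L0  ⟶  IEII  (L0)  txn=BusRd  M[L0]=20
step 5: P0: load  L0  ⟶  SSII  (L0)  txn=BusRd  M[L0]=20
step 6: P1: store L2 := 41  ⟶  IMII  (L2)  txn=BusRdX  M[L2]=80
step 7: P0: store L3 := 93  ⟶  MIII  (L3)  txn=BusRdX  M[L3]=20
step 8: P2: load  L5  ⟶  IISS  (L5)  txn=BusRd  M[L5]=30
step 9: P0: store L6 := 19  ⟶  MIII  (L6)  txn=BusRdX  M[L6]=40
step 10: P0: load  L4  ⟶  EIII  (L4)  txn=BusRd  M[L4]=10
step 11: P3: store L2 := 67  ⟶  IIIM  (L2)  txn=BusRdX+Flush  M[L2]=41
step 12: P2: load  L4  ⟶  SISI  (L4)  txn=BusRd  M[L4]=10
step 13: P1: load  L1  ⟶  IMII  (L1)  txn=∅  M[L1]=10
step 14: P3: load  L7  ⟶  SIIS  (L7)  txn=BusRd  M[L7]=0

memory[L2] = 41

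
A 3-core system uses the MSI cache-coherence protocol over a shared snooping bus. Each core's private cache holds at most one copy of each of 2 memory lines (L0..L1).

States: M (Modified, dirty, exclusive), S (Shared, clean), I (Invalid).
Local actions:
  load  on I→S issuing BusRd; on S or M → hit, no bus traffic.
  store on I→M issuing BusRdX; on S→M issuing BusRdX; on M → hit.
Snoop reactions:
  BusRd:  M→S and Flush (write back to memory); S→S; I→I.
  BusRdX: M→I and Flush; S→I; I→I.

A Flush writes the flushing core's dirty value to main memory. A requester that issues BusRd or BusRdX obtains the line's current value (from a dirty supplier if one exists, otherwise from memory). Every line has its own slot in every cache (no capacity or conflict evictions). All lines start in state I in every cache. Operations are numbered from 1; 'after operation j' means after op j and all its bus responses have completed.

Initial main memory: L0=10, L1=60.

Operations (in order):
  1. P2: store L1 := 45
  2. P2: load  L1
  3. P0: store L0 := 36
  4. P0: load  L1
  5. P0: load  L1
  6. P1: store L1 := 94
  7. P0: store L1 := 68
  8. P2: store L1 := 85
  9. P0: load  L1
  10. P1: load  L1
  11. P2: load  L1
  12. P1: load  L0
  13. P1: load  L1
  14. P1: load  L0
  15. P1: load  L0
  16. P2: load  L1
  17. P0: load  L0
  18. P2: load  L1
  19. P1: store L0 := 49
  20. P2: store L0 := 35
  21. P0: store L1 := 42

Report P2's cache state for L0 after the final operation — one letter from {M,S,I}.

state = M

  op1 P2: store L1 := 45 → I/I/M on L1; bus BusRdX; mem=60
  op2 P2: load  L1 → I/I/M on L1; bus (none); mem=60
  op3 P0: store L0 := 36 → M/I/I on L0; bus BusRdX; mem=10
  op4 P0: load  L1 → S/I/S on L1; bus BusRd Flush; mem=45
  op5 P0: load  L1 → S/I/S on L1; bus (none); mem=45
  op6 P1: store L1 := 94 → I/M/I on L1; bus BusRdX; mem=45
  op7 P0: store L1 := 68 → M/I/I on L1; bus BusRdX Flush; mem=94
  op8 P2: store L1 := 85 → I/I/M on L1; bus BusRdX Flush; mem=68
  op9 P0: load  L1 → S/I/S on L1; bus BusRd Flush; mem=85
  op10 P1: load  L1 → S/S/S on L1; bus BusRd; mem=85
  op11 P2: load  L1 → S/S/S on L1; bus (none); mem=85
  op12 P1: load  L0 → S/S/I on L0; bus BusRd Flush; mem=36
  op13 P1: load  L1 → S/S/S on L1; bus (none); mem=85
  op14 P1: load  L0 → S/S/I on L0; bus (none); mem=36
  op15 P1: load  L0 → S/S/I on L0; bus (none); mem=36
  op16 P2: load  L1 → S/S/S on L1; bus (none); mem=85
  op17 P0: load  L0 → S/S/I on L0; bus (none); mem=36
  op18 P2: load  L1 → S/S/S on L1; bus (none); mem=85
  op19 P1: store L0 := 49 → I/M/I on L0; bus BusRdX; mem=36
  op20 P2: store L0 := 35 → I/I/M on L0; bus BusRdX Flush; mem=49
  op21 P0: store L1 := 42 → M/I/I on L1; bus BusRdX; mem=85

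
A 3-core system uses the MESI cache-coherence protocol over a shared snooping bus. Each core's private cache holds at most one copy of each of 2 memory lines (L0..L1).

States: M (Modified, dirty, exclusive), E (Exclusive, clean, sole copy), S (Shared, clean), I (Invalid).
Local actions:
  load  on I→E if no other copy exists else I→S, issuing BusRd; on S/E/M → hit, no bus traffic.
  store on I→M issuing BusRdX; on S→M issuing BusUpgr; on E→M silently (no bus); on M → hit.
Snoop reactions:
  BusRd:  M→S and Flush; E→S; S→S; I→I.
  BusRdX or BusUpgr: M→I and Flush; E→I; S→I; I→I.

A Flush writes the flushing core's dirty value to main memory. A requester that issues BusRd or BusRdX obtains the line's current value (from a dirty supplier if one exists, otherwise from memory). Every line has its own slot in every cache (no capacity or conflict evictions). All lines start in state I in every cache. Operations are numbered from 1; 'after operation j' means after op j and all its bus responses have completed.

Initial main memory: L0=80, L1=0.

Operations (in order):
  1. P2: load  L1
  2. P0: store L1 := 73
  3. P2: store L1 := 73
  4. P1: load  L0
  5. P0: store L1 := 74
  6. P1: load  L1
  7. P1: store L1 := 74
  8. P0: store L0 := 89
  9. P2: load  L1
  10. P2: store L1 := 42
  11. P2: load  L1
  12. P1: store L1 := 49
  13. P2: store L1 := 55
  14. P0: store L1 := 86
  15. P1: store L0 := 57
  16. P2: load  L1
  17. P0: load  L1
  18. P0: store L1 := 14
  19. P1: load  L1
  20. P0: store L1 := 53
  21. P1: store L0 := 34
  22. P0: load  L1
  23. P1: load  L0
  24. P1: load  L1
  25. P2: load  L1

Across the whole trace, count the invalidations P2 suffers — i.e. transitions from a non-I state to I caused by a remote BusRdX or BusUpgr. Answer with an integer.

1. P2: load  L1  bus=[BusRd]  L1: P0=I P1=I P2=E  mem[L1]=0
2. P0: store L1 := 73  bus=[BusRdX]  L1: P0=M P1=I P2=I  mem[L1]=0
3. P2: store L1 := 73  bus=[BusRdX,Flush]  L1: P0=I P1=I P2=M  mem[L1]=73
4. P1: load  L0  bus=[BusRd]  L0: P0=I P1=E P2=I  mem[L0]=80
5. P0: store L1 := 74  bus=[BusRdX,Flush]  L1: P0=M P1=I P2=I  mem[L1]=73
6. P1: load  L1  bus=[BusRd,Flush]  L1: P0=S P1=S P2=I  mem[L1]=74
7. P1: store L1 := 74  bus=[BusUpgr]  L1: P0=I P1=M P2=I  mem[L1]=74
8. P0: store L0 := 89  bus=[BusRdX]  L0: P0=M P1=I P2=I  mem[L0]=80
9. P2: load  L1  bus=[BusRd,Flush]  L1: P0=I P1=S P2=S  mem[L1]=74
10. P2: store L1 := 42  bus=[BusUpgr]  L1: P0=I P1=I P2=M  mem[L1]=74
11. P2: load  L1  bus=[-]  L1: P0=I P1=I P2=M  mem[L1]=74
12. P1: store L1 := 49  bus=[BusRdX,Flush]  L1: P0=I P1=M P2=I  mem[L1]=42
13. P2: store L1 := 55  bus=[BusRdX,Flush]  L1: P0=I P1=I P2=M  mem[L1]=49
14. P0: store L1 := 86  bus=[BusRdX,Flush]  L1: P0=M P1=I P2=I  mem[L1]=55
15. P1: store L0 := 57  bus=[BusRdX,Flush]  L0: P0=I P1=M P2=I  mem[L0]=89
16. P2: load  L1  bus=[BusRd,Flush]  L1: P0=S P1=I P2=S  mem[L1]=86
17. P0: load  L1  bus=[-]  L1: P0=S P1=I P2=S  mem[L1]=86
18. P0: store L1 := 14  bus=[BusUpgr]  L1: P0=M P1=I P2=I  mem[L1]=86
19. P1: load  L1  bus=[BusRd,Flush]  L1: P0=S P1=S P2=I  mem[L1]=14
20. P0: store L1 := 53  bus=[BusUpgr]  L1: P0=M P1=I P2=I  mem[L1]=14
21. P1: store L0 := 34  bus=[-]  L0: P0=I P1=M P2=I  mem[L0]=89
22. P0: load  L1  bus=[-]  L1: P0=M P1=I P2=I  mem[L1]=14
23. P1: load  L0  bus=[-]  L0: P0=I P1=M P2=I  mem[L0]=89
24. P1: load  L1  bus=[BusRd,Flush]  L1: P0=S P1=S P2=I  mem[L1]=53
25. P2: load  L1  bus=[BusRd]  L1: P0=S P1=S P2=S  mem[L1]=53

invalidations = 5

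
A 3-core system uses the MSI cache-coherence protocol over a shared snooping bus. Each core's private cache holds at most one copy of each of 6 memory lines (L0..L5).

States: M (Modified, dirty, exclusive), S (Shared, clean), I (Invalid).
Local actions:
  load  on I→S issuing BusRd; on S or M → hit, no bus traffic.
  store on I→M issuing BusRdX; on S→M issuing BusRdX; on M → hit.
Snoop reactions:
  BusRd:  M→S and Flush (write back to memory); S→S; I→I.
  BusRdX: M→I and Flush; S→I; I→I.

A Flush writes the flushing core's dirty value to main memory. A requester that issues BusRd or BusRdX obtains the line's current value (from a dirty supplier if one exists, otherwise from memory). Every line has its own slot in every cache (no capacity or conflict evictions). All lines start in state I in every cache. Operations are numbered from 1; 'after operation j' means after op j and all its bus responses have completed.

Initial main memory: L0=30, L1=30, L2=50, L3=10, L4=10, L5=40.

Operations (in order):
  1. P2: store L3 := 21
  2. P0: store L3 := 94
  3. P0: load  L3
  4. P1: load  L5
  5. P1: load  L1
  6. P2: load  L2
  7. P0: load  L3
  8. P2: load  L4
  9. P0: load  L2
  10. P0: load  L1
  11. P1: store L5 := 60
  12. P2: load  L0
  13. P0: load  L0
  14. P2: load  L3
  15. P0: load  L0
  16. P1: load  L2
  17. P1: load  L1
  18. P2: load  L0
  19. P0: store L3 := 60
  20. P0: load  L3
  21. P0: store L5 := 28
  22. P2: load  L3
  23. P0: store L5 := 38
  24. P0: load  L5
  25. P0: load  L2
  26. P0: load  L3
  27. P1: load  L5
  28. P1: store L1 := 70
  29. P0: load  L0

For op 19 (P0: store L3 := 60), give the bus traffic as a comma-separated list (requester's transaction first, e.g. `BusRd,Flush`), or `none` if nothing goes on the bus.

1. P2: store L3 := 21  bus=[BusRdX]  L3: P0=I P1=I P2=M  mem[L3]=10
2. P0: store L3 := 94  bus=[BusRdX,Flush]  L3: P0=M P1=I P2=I  mem[L3]=21
3. P0: load  L3  bus=[-]  L3: P0=M P1=I P2=I  mem[L3]=21
4. P1: load  L5  bus=[BusRd]  L5: P0=I P1=S P2=I  mem[L5]=40
5. P1: load  L1  bus=[BusRd]  L1: P0=I P1=S P2=I  mem[L1]=30
6. P2: load  L2  bus=[BusRd]  L2: P0=I P1=I P2=S  mem[L2]=50
7. P0: load  L3  bus=[-]  L3: P0=M P1=I P2=I  mem[L3]=21
8. P2: load  L4  bus=[BusRd]  L4: P0=I P1=I P2=S  mem[L4]=10
9. P0: load  L2  bus=[BusRd]  L2: P0=S P1=I P2=S  mem[L2]=50
10. P0: load  L1  bus=[BusRd]  L1: P0=S P1=S P2=I  mem[L1]=30
11. P1: store L5 := 60  bus=[BusRdX]  L5: P0=I P1=M P2=I  mem[L5]=40
12. P2: load  L0  bus=[BusRd]  L0: P0=I P1=I P2=S  mem[L0]=30
13. P0: load  L0  bus=[BusRd]  L0: P0=S P1=I P2=S  mem[L0]=30
14. P2: load  L3  bus=[BusRd,Flush]  L3: P0=S P1=I P2=S  mem[L3]=94
15. P0: load  L0  bus=[-]  L0: P0=S P1=I P2=S  mem[L0]=30
16. P1: load  L2  bus=[BusRd]  L2: P0=S P1=S P2=S  mem[L2]=50
17. P1: load  L1  bus=[-]  L1: P0=S P1=S P2=I  mem[L1]=30
18. P2: load  L0  bus=[-]  L0: P0=S P1=I P2=S  mem[L0]=30
19. P0: store L3 := 60  bus=[BusRdX]  L3: P0=M P1=I P2=I  mem[L3]=94
20. P0: load  L3  bus=[-]  L3: P0=M P1=I P2=I  mem[L3]=94
21. P0: store L5 := 28  bus=[BusRdX,Flush]  L5: P0=M P1=I P2=I  mem[L5]=60
22. P2: load  L3  bus=[BusRd,Flush]  L3: P0=S P1=I P2=S  mem[L3]=60
23. P0: store L5 := 38  bus=[-]  L5: P0=M P1=I P2=I  mem[L5]=60
24. P0: load  L5  bus=[-]  L5: P0=M P1=I P2=I  mem[L5]=60
25. P0: load  L2  bus=[-]  L2: P0=S P1=S P2=S  mem[L2]=50
26. P0: load  L3  bus=[-]  L3: P0=S P1=I P2=S  mem[L3]=60
27. P1: load  L5  bus=[BusRd,Flush]  L5: P0=S P1=S P2=I  mem[L5]=38
28. P1: store L1 := 70  bus=[BusRdX]  L1: P0=I P1=M P2=I  mem[L1]=30
29. P0: load  L0  bus=[-]  L0: P0=S P1=I P2=S  mem[L0]=30

bus = BusRdX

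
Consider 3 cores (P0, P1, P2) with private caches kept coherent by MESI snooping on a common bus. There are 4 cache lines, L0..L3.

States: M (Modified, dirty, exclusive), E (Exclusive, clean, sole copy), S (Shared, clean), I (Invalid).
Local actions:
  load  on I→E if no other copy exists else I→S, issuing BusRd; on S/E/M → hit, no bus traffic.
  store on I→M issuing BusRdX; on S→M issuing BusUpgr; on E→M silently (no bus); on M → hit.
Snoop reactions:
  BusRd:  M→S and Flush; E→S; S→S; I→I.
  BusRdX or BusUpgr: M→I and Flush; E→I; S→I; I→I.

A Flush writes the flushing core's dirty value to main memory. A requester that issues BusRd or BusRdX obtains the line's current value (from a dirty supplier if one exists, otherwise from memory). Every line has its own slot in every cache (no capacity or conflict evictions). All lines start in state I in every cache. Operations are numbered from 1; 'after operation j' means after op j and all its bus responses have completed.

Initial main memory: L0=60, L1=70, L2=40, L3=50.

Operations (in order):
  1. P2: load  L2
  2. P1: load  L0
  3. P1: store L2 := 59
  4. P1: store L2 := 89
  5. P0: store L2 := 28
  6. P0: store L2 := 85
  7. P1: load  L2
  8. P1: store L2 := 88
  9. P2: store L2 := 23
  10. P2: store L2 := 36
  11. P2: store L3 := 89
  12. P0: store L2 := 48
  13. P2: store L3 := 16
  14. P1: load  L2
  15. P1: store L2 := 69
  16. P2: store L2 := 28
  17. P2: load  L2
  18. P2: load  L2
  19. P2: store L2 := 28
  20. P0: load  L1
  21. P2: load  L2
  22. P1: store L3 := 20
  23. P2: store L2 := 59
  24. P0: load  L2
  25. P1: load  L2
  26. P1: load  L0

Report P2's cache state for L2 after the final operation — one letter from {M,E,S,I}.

[1] P2: load  L2 | P0:I, P1:I, P2:E(40) | bus: BusRd
[2] P1: load  L0 | P0:I, P1:E(60), P2:I | bus: BusRd
[3] P1: store L2 := 59 | P0:I, P1:M(59), P2:I | bus: BusRdX
[4] P1: store L2 := 89 | P0:I, P1:M(89), P2:I | bus: none
[5] P0: store L2 := 28 | P0:M(28), P1:I, P2:I | bus: BusRdX,Flush
[6] P0: store L2 := 85 | P0:M(85), P1:I, P2:I | bus: none
[7] P1: load  L2 | P0:S(85), P1:S(85), P2:I | bus: BusRd,Flush
[8] P1: store L2 := 88 | P0:I, P1:M(88), P2:I | bus: BusUpgr
[9] P2: store L2 := 23 | P0:I, P1:I, P2:M(23) | bus: BusRdX,Flush
[10] P2: store L2 := 36 | P0:I, P1:I, P2:M(36) | bus: none
[11] P2: store L3 := 89 | P0:I, P1:I, P2:M(89) | bus: BusRdX
[12] P0: store L2 := 48 | P0:M(48), P1:I, P2:I | bus: BusRdX,Flush
[13] P2: store L3 := 16 | P0:I, P1:I, P2:M(16) | bus: none
[14] P1: load  L2 | P0:S(48), P1:S(48), P2:I | bus: BusRd,Flush
[15] P1: store L2 := 69 | P0:I, P1:M(69), P2:I | bus: BusUpgr
[16] P2: store L2 := 28 | P0:I, P1:I, P2:M(28) | bus: BusRdX,Flush
[17] P2: load  L2 | P0:I, P1:I, P2:M(28) | bus: none
[18] P2: load  L2 | P0:I, P1:I, P2:M(28) | bus: none
[19] P2: store L2 := 28 | P0:I, P1:I, P2:M(28) | bus: none
[20] P0: load  L1 | P0:E(70), P1:I, P2:I | bus: BusRd
[21] P2: load  L2 | P0:I, P1:I, P2:M(28) | bus: none
[22] P1: store L3 := 20 | P0:I, P1:M(20), P2:I | bus: BusRdX,Flush
[23] P2: store L2 := 59 | P0:I, P1:I, P2:M(59) | bus: none
[24] P0: load  L2 | P0:S(59), P1:I, P2:S(59) | bus: BusRd,Flush
[25] P1: load  L2 | P0:S(59), P1:S(59), P2:S(59) | bus: BusRd
[26] P1: load  L0 | P0:I, P1:E(60), P2:I | bus: none

state = S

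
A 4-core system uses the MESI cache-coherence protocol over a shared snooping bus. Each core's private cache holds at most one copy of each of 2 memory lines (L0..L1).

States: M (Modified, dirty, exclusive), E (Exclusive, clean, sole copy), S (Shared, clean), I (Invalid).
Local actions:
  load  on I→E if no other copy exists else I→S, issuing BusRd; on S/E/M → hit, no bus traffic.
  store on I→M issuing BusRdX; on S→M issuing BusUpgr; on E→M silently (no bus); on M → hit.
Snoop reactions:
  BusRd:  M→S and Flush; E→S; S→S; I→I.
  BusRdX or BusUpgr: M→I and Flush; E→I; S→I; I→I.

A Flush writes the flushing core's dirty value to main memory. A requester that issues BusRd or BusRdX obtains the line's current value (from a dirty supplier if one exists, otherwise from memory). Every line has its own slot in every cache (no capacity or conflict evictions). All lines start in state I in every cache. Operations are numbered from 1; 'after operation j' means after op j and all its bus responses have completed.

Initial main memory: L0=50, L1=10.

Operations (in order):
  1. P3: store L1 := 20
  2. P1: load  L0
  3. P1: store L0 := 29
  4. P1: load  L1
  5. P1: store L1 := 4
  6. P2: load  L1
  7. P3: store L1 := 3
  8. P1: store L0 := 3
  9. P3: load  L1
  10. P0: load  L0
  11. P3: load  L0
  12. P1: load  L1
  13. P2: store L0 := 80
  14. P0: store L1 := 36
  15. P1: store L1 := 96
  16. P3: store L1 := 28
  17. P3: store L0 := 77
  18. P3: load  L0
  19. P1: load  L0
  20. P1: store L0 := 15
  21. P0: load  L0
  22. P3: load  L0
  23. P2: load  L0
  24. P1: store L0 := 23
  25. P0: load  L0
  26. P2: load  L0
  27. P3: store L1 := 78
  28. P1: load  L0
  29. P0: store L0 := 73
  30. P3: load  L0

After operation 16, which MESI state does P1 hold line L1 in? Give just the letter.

[1] P3: store L1 := 20 | P0:I, P1:I, P2:I, P3:M(20) | bus: BusRdX
[2] P1: load  L0 | P0:I, P1:E(50), P2:I, P3:I | bus: BusRd
[3] P1: store L0 := 29 | P0:I, P1:M(29), P2:I, P3:I | bus: none
[4] P1: load  L1 | P0:I, P1:S(20), P2:I, P3:S(20) | bus: BusRd,Flush
[5] P1: store L1 := 4 | P0:I, P1:M(4), P2:I, P3:I | bus: BusUpgr
[6] P2: load  L1 | P0:I, P1:S(4), P2:S(4), P3:I | bus: BusRd,Flush
[7] P3: store L1 := 3 | P0:I, P1:I, P2:I, P3:M(3) | bus: BusRdX
[8] P1: store L0 := 3 | P0:I, P1:M(3), P2:I, P3:I | bus: none
[9] P3: load  L1 | P0:I, P1:I, P2:I, P3:M(3) | bus: none
[10] P0: load  L0 | P0:S(3), P1:S(3), P2:I, P3:I | bus: BusRd,Flush
[11] P3: load  L0 | P0:S(3), P1:S(3), P2:I, P3:S(3) | bus: BusRd
[12] P1: load  L1 | P0:I, P1:S(3), P2:I, P3:S(3) | bus: BusRd,Flush
[13] P2: store L0 := 80 | P0:I, P1:I, P2:M(80), P3:I | bus: BusRdX
[14] P0: store L1 := 36 | P0:M(36), P1:I, P2:I, P3:I | bus: BusRdX
[15] P1: store L1 := 96 | P0:I, P1:M(96), P2:I, P3:I | bus: BusRdX,Flush
[16] P3: store L1 := 28 | P0:I, P1:I, P2:I, P3:M(28) | bus: BusRdX,Flush
[17] P3: store L0 := 77 | P0:I, P1:I, P2:I, P3:M(77) | bus: BusRdX,Flush
[18] P3: load  L0 | P0:I, P1:I, P2:I, P3:M(77) | bus: none
[19] P1: load  L0 | P0:I, P1:S(77), P2:I, P3:S(77) | bus: BusRd,Flush
[20] P1: store L0 := 15 | P0:I, P1:M(15), P2:I, P3:I | bus: BusUpgr
[21] P0: load  L0 | P0:S(15), P1:S(15), P2:I, P3:I | bus: BusRd,Flush
[22] P3: load  L0 | P0:S(15), P1:S(15), P2:I, P3:S(15) | bus: BusRd
[23] P2: load  L0 | P0:S(15), P1:S(15), P2:S(15), P3:S(15) | bus: BusRd
[24] P1: store L0 := 23 | P0:I, P1:M(23), P2:I, P3:I | bus: BusUpgr
[25] P0: load  L0 | P0:S(23), P1:S(23), P2:I, P3:I | bus: BusRd,Flush
[26] P2: load  L0 | P0:S(23), P1:S(23), P2:S(23), P3:I | bus: BusRd
[27] P3: store L1 := 78 | P0:I, P1:I, P2:I, P3:M(78) | bus: none
[28] P1: load  L0 | P0:S(23), P1:S(23), P2:S(23), P3:I | bus: none
[29] P0: store L0 := 73 | P0:M(73), P1:I, P2:I, P3:I | bus: BusUpgr
[30] P3: load  L0 | P0:S(73), P1:I, P2:I, P3:S(73) | bus: BusRd,Flush

state = I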